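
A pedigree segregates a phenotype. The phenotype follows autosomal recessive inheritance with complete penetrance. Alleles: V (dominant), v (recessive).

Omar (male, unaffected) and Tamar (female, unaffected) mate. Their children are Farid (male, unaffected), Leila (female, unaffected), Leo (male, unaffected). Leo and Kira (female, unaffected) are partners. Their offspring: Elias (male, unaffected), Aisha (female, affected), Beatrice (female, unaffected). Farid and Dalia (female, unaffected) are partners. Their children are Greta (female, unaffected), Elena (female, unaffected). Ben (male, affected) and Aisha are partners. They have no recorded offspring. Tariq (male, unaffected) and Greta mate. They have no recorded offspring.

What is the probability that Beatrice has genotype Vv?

2/3

Leo is unaffected so carries V and passed v to Aisha (vv), so Leo is Vv.
Kira is unaffected so carries V and passed v to Aisha (vv), so Kira is Vv.
Their cross gives offspring ratios 1/4 VV : 1/2 Vv : 1/4 vv. Conditioning on Beatrice being unaffected, P(Vv) = 1/2 / 3/4 = 2/3.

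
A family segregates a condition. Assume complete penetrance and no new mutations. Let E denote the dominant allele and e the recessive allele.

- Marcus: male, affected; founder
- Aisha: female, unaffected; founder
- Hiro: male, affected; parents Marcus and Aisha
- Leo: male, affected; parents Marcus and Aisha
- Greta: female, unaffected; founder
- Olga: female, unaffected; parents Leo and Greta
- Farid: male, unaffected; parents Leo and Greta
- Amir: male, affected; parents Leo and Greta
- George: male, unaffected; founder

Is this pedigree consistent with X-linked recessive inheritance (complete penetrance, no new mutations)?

A consistent assignment under X-linked recessive exists: Marcus X^e Y, Aisha X^E X^e, Hiro X^e Y, Leo X^e Y, Greta X^E X^e, Olga X^E X^e, Farid X^E Y, Amir X^e Y, George X^E Y.
In this assignment every recorded phenotype matches its genotype and every non-founder's genotype is obtainable from its parents' genotypes, so the pedigree is consistent.

Yes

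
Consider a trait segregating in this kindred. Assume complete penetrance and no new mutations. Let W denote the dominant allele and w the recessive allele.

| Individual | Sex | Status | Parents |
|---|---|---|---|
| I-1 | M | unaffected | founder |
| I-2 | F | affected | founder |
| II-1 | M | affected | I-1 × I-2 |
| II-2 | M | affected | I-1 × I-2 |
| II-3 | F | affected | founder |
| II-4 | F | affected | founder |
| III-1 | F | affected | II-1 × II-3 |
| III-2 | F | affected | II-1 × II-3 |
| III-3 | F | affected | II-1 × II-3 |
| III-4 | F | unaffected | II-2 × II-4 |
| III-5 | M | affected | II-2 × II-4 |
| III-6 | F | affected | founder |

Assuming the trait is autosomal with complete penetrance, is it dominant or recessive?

dominant

II-2 and II-4 are both affected yet have an unaffected child III-4. Under a recessive model two affected parents are homozygous and every child would be affected, so the trait cannot be recessive.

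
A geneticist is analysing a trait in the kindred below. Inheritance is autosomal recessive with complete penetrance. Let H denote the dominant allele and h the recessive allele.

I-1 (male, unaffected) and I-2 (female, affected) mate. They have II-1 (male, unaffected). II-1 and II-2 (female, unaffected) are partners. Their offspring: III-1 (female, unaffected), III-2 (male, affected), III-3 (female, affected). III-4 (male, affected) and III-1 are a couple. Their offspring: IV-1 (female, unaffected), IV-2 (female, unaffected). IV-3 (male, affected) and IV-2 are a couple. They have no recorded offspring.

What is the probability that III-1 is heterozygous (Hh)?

1/3

II-1 is unaffected so carries H and received h from I-2 (hh), so II-1 is Hh.
II-2 is unaffected so carries H and passed h to III-2 (hh), so II-2 is Hh.
Their cross gives offspring ratios 1/4 HH : 1/2 Hh : 1/4 hh. Conditioning on III-1 being unaffected, P(Hh) = 1/2 / 3/4 = 2/3 before taking III-1's own offspring into account.
III-4 is affected, so III-4 is hh.
Now use III-1's offspring. Probability of each recorded status — unaffected daughter IV-1: 1/2 if III-1 is Hh, 1 if HH; unaffected daughter IV-2: 1/2 if III-1 is Hh, 1 if HH.
Bayes: P(Hh) = 2/3·1/4 / (2/3·1/4 + 1/3·1) = 1/3.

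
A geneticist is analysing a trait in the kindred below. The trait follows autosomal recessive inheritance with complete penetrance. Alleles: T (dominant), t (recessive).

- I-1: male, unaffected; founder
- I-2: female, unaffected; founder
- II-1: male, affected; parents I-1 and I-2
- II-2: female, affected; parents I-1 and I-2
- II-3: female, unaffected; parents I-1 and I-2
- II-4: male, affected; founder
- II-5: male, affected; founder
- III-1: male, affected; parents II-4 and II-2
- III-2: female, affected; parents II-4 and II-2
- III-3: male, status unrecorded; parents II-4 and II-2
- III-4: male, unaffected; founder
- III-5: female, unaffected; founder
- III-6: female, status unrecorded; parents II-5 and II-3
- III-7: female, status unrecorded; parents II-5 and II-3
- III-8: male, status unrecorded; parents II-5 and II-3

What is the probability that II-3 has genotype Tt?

I-1 is unaffected so carries T and passed t to II-1 (tt), so I-1 is Tt.
I-2 is unaffected so carries T and passed t to II-1 (tt), so I-2 is Tt.
Their cross gives offspring ratios 1/4 TT : 1/2 Tt : 1/4 tt. Conditioning on II-3 being unaffected, P(Tt) = 1/2 / 3/4 = 2/3 before taking II-3's own offspring into account.
II-5 is affected, so II-5 is tt.
II-3's offspring (III-6, III-7, III-8) would show their recorded status with the same probability whether II-3 is Tt or TT, so they carry no information and P(Tt) = 2/3.

2/3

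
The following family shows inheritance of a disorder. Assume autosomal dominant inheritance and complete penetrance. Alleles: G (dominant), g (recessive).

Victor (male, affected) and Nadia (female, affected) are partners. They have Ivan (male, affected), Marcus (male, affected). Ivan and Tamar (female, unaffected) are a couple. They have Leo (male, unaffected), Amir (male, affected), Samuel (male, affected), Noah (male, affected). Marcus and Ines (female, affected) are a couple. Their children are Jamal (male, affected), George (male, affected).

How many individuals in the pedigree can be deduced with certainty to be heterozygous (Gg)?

Obligate heterozygotes: Ivan is affected so carries G and passed g to Leo (gg), so Ivan is Gg; Amir is affected so carries G and received g from Tamar (gg), so Amir is Gg; Samuel is affected so carries G and received g from Tamar (gg), so Samuel is Gg; Noah is affected so carries G and received g from Tamar (gg), so Noah is Gg.
Every other individual is either homozygous by phenotype or has at least one consistent homozygous assignment, so the count is 4.

4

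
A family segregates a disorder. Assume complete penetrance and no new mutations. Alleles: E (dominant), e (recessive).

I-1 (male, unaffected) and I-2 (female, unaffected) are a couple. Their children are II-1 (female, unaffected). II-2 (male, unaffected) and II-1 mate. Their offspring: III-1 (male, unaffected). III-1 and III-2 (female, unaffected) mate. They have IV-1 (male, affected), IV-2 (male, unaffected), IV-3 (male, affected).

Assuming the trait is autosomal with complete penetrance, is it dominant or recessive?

III-1 and III-2 are both unaffected yet have an affected child IV-1. Under dominance, an affected child requires at least one affected parent, so the trait cannot be dominant.

recessive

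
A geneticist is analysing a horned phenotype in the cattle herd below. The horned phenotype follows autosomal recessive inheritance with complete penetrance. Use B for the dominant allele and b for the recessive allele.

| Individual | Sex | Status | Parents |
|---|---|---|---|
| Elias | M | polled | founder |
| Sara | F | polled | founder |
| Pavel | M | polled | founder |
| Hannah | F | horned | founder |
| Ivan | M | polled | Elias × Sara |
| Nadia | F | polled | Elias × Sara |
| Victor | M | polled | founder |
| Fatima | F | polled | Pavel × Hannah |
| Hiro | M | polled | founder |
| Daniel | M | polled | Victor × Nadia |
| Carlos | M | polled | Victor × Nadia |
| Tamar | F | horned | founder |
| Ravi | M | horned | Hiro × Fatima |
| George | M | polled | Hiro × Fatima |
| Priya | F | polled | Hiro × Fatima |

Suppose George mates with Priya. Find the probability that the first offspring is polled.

8/9

Hiro is polled so carries B and passed b to Ravi (bb), so Hiro is Bb.
Fatima is polled so carries B and received b from Hannah (bb), so Fatima is Bb.
George is a polled offspring of Hiro (Bb) × Fatima (Bb), whose cross gives 1/4 BB : 1/2 Bb : 1/4 bb; conditioning on being polled, George is BB with probability 1/3, Bb with probability 2/3.
Priya is a polled offspring of Hiro (Bb) × Fatima (Bb), whose cross gives 1/4 BB : 1/2 Bb : 1/4 bb; conditioning on being polled, Priya is BB with probability 1/3, Bb with probability 2/3.
Summing over parental genotype combinations, P(offspring is polled) = 1/9·1 + 2/9·1 + 2/9·1 + 4/9·3/4 = 8/9.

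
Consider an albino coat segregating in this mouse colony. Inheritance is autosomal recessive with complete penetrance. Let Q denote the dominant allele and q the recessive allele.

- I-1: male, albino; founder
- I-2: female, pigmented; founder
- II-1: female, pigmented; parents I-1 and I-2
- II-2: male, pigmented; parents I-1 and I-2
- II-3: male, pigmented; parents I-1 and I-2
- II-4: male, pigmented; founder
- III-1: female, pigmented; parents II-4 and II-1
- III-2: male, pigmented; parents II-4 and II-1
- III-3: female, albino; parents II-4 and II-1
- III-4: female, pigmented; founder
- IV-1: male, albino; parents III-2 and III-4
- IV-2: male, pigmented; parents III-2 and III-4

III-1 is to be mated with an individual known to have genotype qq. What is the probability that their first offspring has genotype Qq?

II-4 is pigmented so carries Q and passed q to III-3 (qq), so II-4 is Qq.
II-1 is pigmented so carries Q and received q from I-1 (qq), so II-1 is Qq.
III-1 is a pigmented offspring of II-4 (Qq) × II-1 (Qq), whose cross gives 1/4 QQ : 1/2 Qq : 1/4 qq; conditioning on being pigmented, III-1 is QQ with probability 1/3, Qq with probability 2/3.
Summing over parental genotype combinations, P(offspring has genotype Qq) = 1/3·1 + 2/3·1/2 = 2/3.

2/3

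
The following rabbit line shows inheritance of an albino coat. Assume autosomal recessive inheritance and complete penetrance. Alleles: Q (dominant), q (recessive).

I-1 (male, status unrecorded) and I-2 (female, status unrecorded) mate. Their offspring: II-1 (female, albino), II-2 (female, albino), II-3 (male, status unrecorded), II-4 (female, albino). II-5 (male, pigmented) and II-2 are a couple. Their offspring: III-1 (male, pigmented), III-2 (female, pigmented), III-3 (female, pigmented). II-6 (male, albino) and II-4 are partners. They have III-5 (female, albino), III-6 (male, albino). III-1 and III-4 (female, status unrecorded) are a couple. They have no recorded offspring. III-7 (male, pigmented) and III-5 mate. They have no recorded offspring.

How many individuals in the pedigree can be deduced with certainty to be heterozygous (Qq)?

Obligate heterozygotes: III-1 is pigmented so carries Q and received q from II-2 (qq), so III-1 is Qq; III-2 is pigmented so carries Q and received q from II-2 (qq), so III-2 is Qq; III-3 is pigmented so carries Q and received q from II-2 (qq), so III-3 is Qq.
Every other individual is either homozygous by phenotype or has at least one consistent homozygous assignment, so the count is 3.

3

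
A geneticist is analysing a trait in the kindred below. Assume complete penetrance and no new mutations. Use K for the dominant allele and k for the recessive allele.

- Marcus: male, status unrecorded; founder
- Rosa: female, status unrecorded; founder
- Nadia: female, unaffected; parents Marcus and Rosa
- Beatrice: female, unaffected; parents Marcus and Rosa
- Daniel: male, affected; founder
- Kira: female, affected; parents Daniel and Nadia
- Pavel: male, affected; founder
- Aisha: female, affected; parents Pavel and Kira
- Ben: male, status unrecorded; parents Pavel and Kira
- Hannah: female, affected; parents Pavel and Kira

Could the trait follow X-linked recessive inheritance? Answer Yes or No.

A consistent assignment under X-linked recessive exists: Marcus X^K Y, Rosa X^K X^k, Nadia X^K X^k, Beatrice X^K X^K, Daniel X^k Y, Kira X^k X^k, Pavel X^k Y, Aisha X^k X^k, Ben X^k Y, Hannah X^k X^k.
In this assignment every recorded phenotype matches its genotype and every non-founder's genotype is obtainable from its parents' genotypes, so the pedigree is consistent.

Yes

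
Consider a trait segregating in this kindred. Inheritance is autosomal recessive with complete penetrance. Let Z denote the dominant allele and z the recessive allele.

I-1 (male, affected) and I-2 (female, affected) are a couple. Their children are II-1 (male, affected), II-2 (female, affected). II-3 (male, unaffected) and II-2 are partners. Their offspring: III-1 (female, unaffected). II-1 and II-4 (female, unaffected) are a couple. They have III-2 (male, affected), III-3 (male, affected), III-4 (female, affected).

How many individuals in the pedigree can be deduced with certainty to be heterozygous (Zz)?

Obligate heterozygotes: II-4 is unaffected so carries Z and passed z to III-2 (zz), so II-4 is Zz; III-1 is unaffected so carries Z and received z from II-2 (zz), so III-1 is Zz.
Every other individual is either homozygous by phenotype or has at least one consistent homozygous assignment, so the count is 2.

2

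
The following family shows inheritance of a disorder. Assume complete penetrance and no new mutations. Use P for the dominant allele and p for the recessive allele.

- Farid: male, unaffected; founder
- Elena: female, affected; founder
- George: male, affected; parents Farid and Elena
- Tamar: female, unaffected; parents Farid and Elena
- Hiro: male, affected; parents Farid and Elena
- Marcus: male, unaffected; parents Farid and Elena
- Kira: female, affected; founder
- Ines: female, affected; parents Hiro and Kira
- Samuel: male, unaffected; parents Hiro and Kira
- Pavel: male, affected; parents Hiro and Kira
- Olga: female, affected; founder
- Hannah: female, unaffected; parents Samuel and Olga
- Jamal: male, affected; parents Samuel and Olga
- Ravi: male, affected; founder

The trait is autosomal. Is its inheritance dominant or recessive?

Hiro and Kira are both affected yet have an unaffected child Samuel. Under a recessive model two affected parents are homozygous and every child would be affected, so the trait cannot be recessive.

dominant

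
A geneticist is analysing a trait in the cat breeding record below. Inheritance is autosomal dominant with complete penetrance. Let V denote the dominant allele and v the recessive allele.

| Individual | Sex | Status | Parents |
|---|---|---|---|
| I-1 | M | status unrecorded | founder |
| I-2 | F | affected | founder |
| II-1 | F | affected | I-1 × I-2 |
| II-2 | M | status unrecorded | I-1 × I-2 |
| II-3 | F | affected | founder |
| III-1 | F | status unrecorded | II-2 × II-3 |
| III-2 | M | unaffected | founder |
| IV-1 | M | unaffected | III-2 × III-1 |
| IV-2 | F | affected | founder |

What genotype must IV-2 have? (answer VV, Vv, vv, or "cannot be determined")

IV-2's phenotype allows VV or Vv, and no parent or child forces a single allele at both positions; consistent genotype assignments exist with IV-2 as VV or Vv.

cannot be determined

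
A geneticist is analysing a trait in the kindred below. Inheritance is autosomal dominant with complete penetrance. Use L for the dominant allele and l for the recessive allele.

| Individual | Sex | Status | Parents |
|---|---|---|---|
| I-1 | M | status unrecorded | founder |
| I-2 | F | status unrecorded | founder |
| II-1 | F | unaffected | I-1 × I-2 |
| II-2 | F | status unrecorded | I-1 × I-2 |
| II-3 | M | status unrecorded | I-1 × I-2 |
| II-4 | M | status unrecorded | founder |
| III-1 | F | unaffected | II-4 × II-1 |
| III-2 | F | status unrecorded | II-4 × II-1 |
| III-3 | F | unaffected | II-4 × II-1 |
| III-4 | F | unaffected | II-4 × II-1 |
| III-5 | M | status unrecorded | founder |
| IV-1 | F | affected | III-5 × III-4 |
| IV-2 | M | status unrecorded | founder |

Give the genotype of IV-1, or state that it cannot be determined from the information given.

From phenotype alone, IV-1 is LL or Ll.
IV-1 is affected so carries L and received l from III-4 (ll), so IV-1 is Ll.

Ll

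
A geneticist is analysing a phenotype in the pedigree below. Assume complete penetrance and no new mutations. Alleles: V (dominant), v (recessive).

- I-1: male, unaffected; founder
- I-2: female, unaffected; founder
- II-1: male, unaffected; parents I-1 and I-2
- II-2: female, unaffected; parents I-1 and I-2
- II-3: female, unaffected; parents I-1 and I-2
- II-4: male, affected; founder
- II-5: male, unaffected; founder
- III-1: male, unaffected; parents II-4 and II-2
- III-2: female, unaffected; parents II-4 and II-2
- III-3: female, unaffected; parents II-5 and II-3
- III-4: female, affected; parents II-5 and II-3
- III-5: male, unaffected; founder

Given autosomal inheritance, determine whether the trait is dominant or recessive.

recessive

II-5 and II-3 are both unaffected yet have an affected child III-4. Under dominance, an affected child requires at least one affected parent, so the trait cannot be dominant.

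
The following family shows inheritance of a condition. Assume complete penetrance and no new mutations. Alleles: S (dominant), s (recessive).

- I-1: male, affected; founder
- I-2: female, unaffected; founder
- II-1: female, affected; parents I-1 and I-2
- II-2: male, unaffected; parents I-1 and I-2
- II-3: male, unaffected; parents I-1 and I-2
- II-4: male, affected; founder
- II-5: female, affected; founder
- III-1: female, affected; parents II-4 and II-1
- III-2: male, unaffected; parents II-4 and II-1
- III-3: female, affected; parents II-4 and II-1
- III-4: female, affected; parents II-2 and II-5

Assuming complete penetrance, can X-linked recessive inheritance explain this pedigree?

No

Under X-linked recessive, III-2 (unaffected, male) cannot arise from II-4 (affected) × II-1 (affected).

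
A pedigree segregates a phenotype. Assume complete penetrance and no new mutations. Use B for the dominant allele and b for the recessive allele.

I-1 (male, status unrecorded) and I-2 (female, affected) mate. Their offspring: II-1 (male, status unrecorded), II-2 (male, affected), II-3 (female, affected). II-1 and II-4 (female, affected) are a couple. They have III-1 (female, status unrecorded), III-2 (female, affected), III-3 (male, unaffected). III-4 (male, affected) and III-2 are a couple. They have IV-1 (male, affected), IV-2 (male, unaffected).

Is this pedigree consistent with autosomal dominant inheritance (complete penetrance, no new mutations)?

A consistent assignment under autosomal dominant exists: I-1 BB, I-2 Bb, II-1 Bb, II-2 BB, II-3 BB, II-4 Bb, III-1 BB, III-2 Bb, III-3 bb, III-4 Bb, IV-1 BB, IV-2 bb.
In this assignment every recorded phenotype matches its genotype and every non-founder's genotype is obtainable from its parents' genotypes, so the pedigree is consistent.

Yes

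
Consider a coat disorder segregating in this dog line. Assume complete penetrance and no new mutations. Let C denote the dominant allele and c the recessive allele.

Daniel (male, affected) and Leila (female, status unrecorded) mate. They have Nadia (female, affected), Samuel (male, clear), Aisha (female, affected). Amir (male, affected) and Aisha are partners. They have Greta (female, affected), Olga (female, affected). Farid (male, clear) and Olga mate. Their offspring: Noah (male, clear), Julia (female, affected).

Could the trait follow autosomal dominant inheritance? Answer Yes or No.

Yes

A consistent assignment under autosomal dominant exists: Daniel Cc, Leila Cc, Nadia CC, Samuel cc, Aisha CC, Amir Cc, Greta CC, Olga Cc, Farid cc, Noah cc, Julia Cc.
In this assignment every recorded phenotype matches its genotype and every non-founder's genotype is obtainable from its parents' genotypes, so the pedigree is consistent.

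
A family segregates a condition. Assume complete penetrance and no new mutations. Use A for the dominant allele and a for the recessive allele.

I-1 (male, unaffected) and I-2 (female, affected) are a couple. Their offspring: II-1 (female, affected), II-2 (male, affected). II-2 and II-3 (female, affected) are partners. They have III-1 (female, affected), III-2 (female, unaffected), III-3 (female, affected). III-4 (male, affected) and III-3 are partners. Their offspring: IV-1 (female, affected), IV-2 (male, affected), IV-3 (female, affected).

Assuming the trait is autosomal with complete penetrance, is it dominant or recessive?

II-2 and II-3 are both affected yet have an unaffected child III-2. Under a recessive model two affected parents are homozygous and every child would be affected, so the trait cannot be recessive.

dominant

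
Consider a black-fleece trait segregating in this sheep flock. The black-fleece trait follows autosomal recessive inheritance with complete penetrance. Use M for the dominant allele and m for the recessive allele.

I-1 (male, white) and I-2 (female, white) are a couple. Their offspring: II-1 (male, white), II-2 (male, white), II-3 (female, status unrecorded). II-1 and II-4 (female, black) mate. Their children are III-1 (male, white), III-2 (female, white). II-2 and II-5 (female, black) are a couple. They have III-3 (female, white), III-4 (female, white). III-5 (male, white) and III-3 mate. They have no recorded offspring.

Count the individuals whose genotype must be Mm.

4

Obligate heterozygotes: III-1 is white so carries M and received m from II-4 (mm), so III-1 is Mm; III-2 is white so carries M and received m from II-4 (mm), so III-2 is Mm; III-3 is white so carries M and received m from II-5 (mm), so III-3 is Mm; III-4 is white so carries M and received m from II-5 (mm), so III-4 is Mm.
Every other individual is either homozygous by phenotype or has at least one consistent homozygous assignment, so the count is 4.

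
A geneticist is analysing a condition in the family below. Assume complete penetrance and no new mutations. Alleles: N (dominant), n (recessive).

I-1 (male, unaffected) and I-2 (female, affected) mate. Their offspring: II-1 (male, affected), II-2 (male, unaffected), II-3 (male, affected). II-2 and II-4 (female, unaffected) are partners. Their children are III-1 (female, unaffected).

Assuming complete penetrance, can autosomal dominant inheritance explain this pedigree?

Yes

A consistent assignment under autosomal dominant exists: I-1 nn, I-2 Nn, II-1 Nn, II-2 nn, II-3 Nn, II-4 nn, III-1 nn.
In this assignment every recorded phenotype matches its genotype and every non-founder's genotype is obtainable from its parents' genotypes, so the pedigree is consistent.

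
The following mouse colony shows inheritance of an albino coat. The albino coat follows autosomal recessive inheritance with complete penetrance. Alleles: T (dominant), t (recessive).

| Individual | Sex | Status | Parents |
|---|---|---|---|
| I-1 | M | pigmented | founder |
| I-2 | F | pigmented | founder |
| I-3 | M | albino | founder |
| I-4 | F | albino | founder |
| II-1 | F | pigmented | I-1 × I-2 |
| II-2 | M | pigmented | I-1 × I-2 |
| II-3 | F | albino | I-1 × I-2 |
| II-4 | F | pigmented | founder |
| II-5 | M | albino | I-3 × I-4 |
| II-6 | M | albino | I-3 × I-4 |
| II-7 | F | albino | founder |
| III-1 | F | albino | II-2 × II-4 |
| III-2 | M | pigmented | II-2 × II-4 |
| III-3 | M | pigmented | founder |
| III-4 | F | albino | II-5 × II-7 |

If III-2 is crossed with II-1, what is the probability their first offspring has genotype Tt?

II-2 is pigmented so carries T and passed t to III-1 (tt), so II-2 is Tt.
II-4 is pigmented so carries T and passed t to III-1 (tt), so II-4 is Tt.
III-2 is a pigmented offspring of II-2 (Tt) × II-4 (Tt), whose cross gives 1/4 TT : 1/2 Tt : 1/4 tt; conditioning on being pigmented, III-2 is TT with probability 1/3, Tt with probability 2/3.
I-1 is pigmented so carries T and passed t to II-3 (tt), so I-1 is Tt.
I-2 is pigmented so carries T and passed t to II-3 (tt), so I-2 is Tt.
II-1 is a pigmented offspring of I-1 (Tt) × I-2 (Tt), whose cross gives 1/4 TT : 1/2 Tt : 1/4 tt; conditioning on being pigmented, II-1 is TT with probability 1/3, Tt with probability 2/3.
Summing over parental genotype combinations, P(offspring has genotype Tt) = 2/9·1/2 + 2/9·1/2 + 4/9·1/2 = 4/9.

4/9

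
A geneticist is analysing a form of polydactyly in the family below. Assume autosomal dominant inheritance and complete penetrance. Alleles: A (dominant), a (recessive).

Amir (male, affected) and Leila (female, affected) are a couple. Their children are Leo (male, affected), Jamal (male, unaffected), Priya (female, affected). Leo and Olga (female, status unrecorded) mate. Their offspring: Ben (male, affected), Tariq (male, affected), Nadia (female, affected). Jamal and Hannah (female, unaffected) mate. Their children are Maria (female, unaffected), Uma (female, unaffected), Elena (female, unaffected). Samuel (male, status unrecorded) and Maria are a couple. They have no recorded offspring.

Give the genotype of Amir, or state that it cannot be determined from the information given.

Aa

From phenotype alone, Amir is AA or Aa.
Amir is affected so carries A and passed a to Jamal (aa), so Amir is Aa.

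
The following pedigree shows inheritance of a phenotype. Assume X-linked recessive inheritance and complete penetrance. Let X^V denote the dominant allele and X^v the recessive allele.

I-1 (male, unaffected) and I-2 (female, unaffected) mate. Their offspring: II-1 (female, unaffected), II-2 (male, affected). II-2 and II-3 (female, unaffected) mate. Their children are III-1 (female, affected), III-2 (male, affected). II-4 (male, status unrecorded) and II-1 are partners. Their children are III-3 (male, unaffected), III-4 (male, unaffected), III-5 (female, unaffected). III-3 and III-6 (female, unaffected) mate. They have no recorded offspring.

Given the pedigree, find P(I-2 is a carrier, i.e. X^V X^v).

I-2 is unaffected so carries V and passed v to II-2 (X^v Y), so I-2 is X^V X^v, giving P(X^V X^v) = 1.

1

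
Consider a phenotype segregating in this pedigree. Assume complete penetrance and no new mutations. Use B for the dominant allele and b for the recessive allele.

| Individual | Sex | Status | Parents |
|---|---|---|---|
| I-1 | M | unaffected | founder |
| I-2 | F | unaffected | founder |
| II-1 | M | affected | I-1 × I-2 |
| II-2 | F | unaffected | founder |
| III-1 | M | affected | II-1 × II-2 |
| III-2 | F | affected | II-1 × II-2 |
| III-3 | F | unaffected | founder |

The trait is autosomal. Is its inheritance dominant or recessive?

I-1 and I-2 are both unaffected yet have an affected child II-1. Under dominance, an affected child requires at least one affected parent, so the trait cannot be dominant.

recessive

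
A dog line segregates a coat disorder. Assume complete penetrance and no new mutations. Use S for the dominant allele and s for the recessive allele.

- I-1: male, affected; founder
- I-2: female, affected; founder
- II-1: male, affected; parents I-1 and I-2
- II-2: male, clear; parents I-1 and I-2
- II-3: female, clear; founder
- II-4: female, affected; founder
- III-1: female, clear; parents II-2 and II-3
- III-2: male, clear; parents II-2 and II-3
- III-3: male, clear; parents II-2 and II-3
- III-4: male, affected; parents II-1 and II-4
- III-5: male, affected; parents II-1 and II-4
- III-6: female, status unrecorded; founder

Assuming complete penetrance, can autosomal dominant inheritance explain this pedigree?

A consistent assignment under autosomal dominant exists: I-1 Ss, I-2 Ss, II-1 SS, II-2 ss, II-3 ss, II-4 SS, III-1 ss, III-2 ss, III-3 ss, III-4 SS, III-5 SS, III-6 SS.
In this assignment every recorded phenotype matches its genotype and every non-founder's genotype is obtainable from its parents' genotypes, so the pedigree is consistent.

Yes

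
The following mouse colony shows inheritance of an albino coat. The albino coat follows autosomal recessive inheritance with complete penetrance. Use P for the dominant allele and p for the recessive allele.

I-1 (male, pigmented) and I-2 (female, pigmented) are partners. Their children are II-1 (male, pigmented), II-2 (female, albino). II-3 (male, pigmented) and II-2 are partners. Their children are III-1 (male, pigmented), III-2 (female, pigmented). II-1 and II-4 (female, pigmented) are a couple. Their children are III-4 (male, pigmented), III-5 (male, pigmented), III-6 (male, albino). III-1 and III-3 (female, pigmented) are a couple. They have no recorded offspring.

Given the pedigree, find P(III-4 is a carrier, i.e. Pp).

2/3

II-1 is pigmented so carries P and passed p to III-6 (pp), so II-1 is Pp.
II-4 is pigmented so carries P and passed p to III-6 (pp), so II-4 is Pp.
Their cross gives offspring ratios 1/4 PP : 1/2 Pp : 1/4 pp. Conditioning on III-4 being pigmented, P(Pp) = 1/2 / 3/4 = 2/3.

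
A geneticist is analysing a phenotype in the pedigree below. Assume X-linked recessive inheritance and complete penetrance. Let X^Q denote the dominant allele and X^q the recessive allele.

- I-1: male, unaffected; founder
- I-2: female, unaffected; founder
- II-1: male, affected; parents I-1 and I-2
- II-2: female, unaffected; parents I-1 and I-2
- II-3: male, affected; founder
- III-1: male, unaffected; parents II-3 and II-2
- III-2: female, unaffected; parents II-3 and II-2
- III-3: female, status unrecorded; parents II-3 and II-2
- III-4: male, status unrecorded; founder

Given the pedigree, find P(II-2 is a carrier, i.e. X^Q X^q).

I-1 is unaffected, so I-1 is X^Q Y.
I-2 is unaffected so carries Q and passed q to II-1 (X^q Y), so I-2 is X^Q X^q.
Their cross gives offspring ratios 1/2 X^Q X^Q : 1/2 X^Q X^q. Conditioning on II-2 being unaffected, P(X^Q X^q) = 1/2 / 1 = 1/2 before taking II-2's own offspring into account.
II-3 is affected, so II-3 is X^q Y.
Now use II-2's offspring. Probability of each recorded status — unaffected son III-1: 1/2 if II-2 is X^Q X^q, 1 if X^Q X^Q; unaffected daughter III-2: 1/2 if II-2 is X^Q X^q, 1 if X^Q X^Q. (III-3: equally likely either way, so uninformative.)
Bayes: P(X^Q X^q) = 1/2·1/4 / (1/2·1/4 + 1/2·1) = 1/5.

1/5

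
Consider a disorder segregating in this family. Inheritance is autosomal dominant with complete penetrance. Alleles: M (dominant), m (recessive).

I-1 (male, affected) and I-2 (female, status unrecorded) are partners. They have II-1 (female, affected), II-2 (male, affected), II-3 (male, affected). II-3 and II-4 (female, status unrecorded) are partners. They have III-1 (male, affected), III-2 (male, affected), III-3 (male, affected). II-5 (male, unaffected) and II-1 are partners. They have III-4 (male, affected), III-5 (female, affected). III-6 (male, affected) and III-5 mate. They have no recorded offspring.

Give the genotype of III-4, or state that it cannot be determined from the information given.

From phenotype alone, III-4 is MM or Mm.
III-4 is affected so carries M and received m from II-5 (mm), so III-4 is Mm.

Mm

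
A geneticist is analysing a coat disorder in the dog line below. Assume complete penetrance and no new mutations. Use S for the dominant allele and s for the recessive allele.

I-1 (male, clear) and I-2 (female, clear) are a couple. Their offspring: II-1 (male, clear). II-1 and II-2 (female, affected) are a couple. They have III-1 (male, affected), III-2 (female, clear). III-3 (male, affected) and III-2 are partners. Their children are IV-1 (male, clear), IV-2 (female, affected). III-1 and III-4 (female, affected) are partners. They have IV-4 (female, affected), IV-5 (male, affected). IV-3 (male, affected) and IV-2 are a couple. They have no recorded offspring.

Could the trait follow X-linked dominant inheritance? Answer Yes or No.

A consistent assignment under X-linked dominant exists: I-1 X^s Y, I-2 X^s X^s, II-1 X^s Y, II-2 X^S X^s, III-1 X^S Y, III-2 X^s X^s, III-3 X^S Y, III-4 X^S X^S, IV-1 X^s Y, IV-2 X^S X^s, IV-3 X^S Y, IV-4 X^S X^S, IV-5 X^S Y.
In this assignment every recorded phenotype matches its genotype and every non-founder's genotype is obtainable from its parents' genotypes, so the pedigree is consistent.

Yes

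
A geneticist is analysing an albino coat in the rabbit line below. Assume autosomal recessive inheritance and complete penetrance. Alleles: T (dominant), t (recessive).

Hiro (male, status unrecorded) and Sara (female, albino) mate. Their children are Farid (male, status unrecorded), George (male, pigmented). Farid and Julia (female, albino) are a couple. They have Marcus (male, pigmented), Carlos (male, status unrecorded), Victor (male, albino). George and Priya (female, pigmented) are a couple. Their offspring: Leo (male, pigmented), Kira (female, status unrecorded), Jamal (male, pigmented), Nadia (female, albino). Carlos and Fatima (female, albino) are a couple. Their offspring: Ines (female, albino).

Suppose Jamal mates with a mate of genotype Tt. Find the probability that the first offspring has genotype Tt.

1/2

George is pigmented so carries T and received t from Sara (tt), so George is Tt.
Priya is pigmented so carries T and passed t to Nadia (tt), so Priya is Tt.
Jamal is a pigmented offspring of George (Tt) × Priya (Tt), whose cross gives 1/4 TT : 1/2 Tt : 1/4 tt; conditioning on being pigmented, Jamal is TT with probability 1/3, Tt with probability 2/3.
Summing over parental genotype combinations, P(offspring has genotype Tt) = 1/3·1/2 + 2/3·1/2 = 1/2.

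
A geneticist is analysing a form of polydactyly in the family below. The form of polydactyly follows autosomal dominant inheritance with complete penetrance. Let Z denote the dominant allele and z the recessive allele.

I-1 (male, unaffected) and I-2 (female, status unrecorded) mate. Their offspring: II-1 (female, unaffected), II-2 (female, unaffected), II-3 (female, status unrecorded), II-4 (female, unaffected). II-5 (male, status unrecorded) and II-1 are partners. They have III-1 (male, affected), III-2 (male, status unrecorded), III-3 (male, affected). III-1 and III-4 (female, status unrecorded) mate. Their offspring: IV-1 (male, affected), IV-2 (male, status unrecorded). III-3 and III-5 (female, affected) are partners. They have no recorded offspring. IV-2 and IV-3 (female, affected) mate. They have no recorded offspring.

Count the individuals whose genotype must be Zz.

Obligate heterozygotes: III-1 is affected so carries Z and received z from II-1 (zz), so III-1 is Zz; III-3 is affected so carries Z and received z from II-1 (zz), so III-3 is Zz.
Every other individual is either homozygous by phenotype or has at least one consistent homozygous assignment, so the count is 2.

2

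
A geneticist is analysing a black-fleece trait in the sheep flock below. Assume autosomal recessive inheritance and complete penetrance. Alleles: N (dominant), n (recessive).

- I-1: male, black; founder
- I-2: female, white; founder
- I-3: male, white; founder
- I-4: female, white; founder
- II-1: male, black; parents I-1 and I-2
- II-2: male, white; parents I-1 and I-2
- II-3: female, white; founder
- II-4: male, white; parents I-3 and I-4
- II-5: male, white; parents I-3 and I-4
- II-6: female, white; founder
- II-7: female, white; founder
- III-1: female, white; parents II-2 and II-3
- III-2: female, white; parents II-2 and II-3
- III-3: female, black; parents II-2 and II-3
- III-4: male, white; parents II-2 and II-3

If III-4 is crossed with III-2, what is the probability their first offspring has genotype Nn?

II-2 is white so carries N and received n from I-1 (nn), so II-2 is Nn.
II-3 is white so carries N and passed n to III-3 (nn), so II-3 is Nn.
III-4 is a white offspring of II-2 (Nn) × II-3 (Nn), whose cross gives 1/4 NN : 1/2 Nn : 1/4 nn; conditioning on being white, III-4 is NN with probability 1/3, Nn with probability 2/3.
III-2 is a white offspring of II-2 (Nn) × II-3 (Nn), whose cross gives 1/4 NN : 1/2 Nn : 1/4 nn; conditioning on being white, III-2 is NN with probability 1/3, Nn with probability 2/3.
Summing over parental genotype combinations, P(offspring has genotype Nn) = 2/9·1/2 + 2/9·1/2 + 4/9·1/2 = 4/9.

4/9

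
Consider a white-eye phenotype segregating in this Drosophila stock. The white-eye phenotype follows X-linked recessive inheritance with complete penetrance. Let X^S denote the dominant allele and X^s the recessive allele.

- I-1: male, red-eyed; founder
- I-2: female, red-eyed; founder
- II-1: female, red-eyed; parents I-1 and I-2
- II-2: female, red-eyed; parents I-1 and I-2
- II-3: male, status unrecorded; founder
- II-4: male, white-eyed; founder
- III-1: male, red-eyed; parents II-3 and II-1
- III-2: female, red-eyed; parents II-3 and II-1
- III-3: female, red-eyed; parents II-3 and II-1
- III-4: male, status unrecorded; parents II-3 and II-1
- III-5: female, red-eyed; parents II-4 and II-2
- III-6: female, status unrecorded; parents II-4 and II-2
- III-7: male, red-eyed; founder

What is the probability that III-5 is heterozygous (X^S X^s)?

1

III-5 is red-eyed so carries S and received s from II-4 (X^s Y), so III-5 is X^S X^s, giving P(X^S X^s) = 1.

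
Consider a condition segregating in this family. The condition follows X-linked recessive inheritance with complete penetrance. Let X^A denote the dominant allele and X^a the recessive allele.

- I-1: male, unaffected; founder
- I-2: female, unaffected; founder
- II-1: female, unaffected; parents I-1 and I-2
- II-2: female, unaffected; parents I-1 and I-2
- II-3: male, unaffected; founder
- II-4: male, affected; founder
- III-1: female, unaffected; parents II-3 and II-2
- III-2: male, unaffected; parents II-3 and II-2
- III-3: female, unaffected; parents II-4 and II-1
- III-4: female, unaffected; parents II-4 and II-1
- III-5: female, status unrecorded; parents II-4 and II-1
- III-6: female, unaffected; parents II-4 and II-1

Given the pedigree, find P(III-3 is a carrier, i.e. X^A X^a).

III-3 is unaffected so carries A and received a from II-4 (X^a Y), so III-3 is X^A X^a, giving P(X^A X^a) = 1.

1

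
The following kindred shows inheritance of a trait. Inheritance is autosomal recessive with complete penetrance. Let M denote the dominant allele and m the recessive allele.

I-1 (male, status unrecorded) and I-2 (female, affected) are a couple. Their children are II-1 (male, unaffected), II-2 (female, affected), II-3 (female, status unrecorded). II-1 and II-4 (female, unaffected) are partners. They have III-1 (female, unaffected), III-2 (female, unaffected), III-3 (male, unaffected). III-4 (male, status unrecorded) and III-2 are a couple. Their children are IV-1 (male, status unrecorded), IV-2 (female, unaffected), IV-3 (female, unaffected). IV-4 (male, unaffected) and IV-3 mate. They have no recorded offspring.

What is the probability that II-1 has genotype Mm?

II-1 is unaffected so carries M and received m from I-2 (mm), so II-1 is Mm, giving P(Mm) = 1.

1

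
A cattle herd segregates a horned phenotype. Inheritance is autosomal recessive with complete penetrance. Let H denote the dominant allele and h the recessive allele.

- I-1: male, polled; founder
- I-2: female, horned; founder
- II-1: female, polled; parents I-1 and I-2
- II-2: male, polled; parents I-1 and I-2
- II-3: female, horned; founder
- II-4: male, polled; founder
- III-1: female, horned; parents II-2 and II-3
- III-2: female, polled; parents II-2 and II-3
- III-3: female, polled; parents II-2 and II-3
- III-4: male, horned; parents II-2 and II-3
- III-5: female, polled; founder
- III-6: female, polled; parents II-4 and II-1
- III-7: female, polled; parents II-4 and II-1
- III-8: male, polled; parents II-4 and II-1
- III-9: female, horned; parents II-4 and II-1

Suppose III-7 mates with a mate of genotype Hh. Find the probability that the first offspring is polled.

II-4 is polled so carries H and passed h to III-9 (hh), so II-4 is Hh.
II-1 is polled so carries H and received h from I-2 (hh), so II-1 is Hh.
III-7 is a polled offspring of II-4 (Hh) × II-1 (Hh), whose cross gives 1/4 HH : 1/2 Hh : 1/4 hh; conditioning on being polled, III-7 is HH with probability 1/3, Hh with probability 2/3.
Summing over parental genotype combinations, P(offspring is polled) = 1/3·1 + 2/3·3/4 = 5/6.

5/6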